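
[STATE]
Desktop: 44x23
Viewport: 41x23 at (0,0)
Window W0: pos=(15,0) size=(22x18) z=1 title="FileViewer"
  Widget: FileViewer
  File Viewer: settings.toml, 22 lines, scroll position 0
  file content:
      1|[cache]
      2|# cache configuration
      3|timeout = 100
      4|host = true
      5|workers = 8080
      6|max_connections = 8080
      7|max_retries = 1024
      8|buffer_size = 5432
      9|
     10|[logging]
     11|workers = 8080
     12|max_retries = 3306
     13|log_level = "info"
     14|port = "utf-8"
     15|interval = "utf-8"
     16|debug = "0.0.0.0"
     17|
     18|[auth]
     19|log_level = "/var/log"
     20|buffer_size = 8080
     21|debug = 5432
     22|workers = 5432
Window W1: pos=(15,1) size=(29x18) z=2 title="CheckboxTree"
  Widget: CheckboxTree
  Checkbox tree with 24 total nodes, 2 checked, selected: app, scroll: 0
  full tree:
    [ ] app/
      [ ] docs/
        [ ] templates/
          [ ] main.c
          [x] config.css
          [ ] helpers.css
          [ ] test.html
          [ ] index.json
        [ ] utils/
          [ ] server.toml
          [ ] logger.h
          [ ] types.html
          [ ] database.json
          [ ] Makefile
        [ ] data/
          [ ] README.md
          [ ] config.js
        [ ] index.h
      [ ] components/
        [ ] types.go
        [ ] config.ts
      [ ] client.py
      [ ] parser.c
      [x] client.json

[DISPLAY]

               ┏━━━━━━━━━━━━━━━━━━━━┓    
               ┏━━━━━━━━━━━━━━━━━━━━━━━━━
               ┃ CheckboxTree            
               ┠─────────────────────────
               ┃>[-] app/                
               ┃   [-] docs/             
               ┃     [-] templates/      
               ┃       [ ] main.c        
               ┃       [x] config.css    
               ┃       [ ] helpers.css   
               ┃       [ ] test.html     
               ┃       [ ] index.json    
               ┃     [ ] utils/          
               ┃       [ ] server.toml   
               ┃       [ ] logger.h      
               ┃       [ ] types.html    
               ┃       [ ] database.json 
               ┃       [ ] Makefile      
               ┗━━━━━━━━━━━━━━━━━━━━━━━━━
                                         
                                         
                                         
                                         


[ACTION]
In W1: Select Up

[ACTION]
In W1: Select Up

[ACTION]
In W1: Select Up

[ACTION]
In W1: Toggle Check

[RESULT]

               ┏━━━━━━━━━━━━━━━━━━━━┓    
               ┏━━━━━━━━━━━━━━━━━━━━━━━━━
               ┃ CheckboxTree            
               ┠─────────────────────────
               ┃>[x] app/                
               ┃   [x] docs/             
               ┃     [x] templates/      
               ┃       [x] main.c        
               ┃       [x] config.css    
               ┃       [x] helpers.css   
               ┃       [x] test.html     
               ┃       [x] index.json    
               ┃     [x] utils/          
               ┃       [x] server.toml   
               ┃       [x] logger.h      
               ┃       [x] types.html    
               ┃       [x] database.json 
               ┃       [x] Makefile      
               ┗━━━━━━━━━━━━━━━━━━━━━━━━━
                                         
                                         
                                         
                                         


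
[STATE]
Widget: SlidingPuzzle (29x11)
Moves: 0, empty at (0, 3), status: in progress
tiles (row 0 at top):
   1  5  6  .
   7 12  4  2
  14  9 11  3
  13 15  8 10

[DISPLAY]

┌────┬────┬────┬────┐        
│  1 │  5 │  6 │    │        
├────┼────┼────┼────┤        
│  7 │ 12 │  4 │  2 │        
├────┼────┼────┼────┤        
│ 14 │  9 │ 11 │  3 │        
├────┼────┼────┼────┤        
│ 13 │ 15 │  8 │ 10 │        
└────┴────┴────┴────┘        
Moves: 0                     
                             


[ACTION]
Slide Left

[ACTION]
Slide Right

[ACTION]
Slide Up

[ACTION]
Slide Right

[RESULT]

┌────┬────┬────┬────┐        
│  1 │  5 │  4 │  6 │        
├────┼────┼────┼────┤        
│  7 │    │ 12 │  2 │        
├────┼────┼────┼────┤        
│ 14 │  9 │ 11 │  3 │        
├────┼────┼────┼────┤        
│ 13 │ 15 │  8 │ 10 │        
└────┴────┴────┴────┘        
Moves: 3                     
                             


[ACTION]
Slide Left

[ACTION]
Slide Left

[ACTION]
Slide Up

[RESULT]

┌────┬────┬────┬────┐        
│  1 │  5 │  4 │  6 │        
├────┼────┼────┼────┤        
│  7 │ 12 │  2 │  3 │        
├────┼────┼────┼────┤        
│ 14 │  9 │ 11 │    │        
├────┼────┼────┼────┤        
│ 13 │ 15 │  8 │ 10 │        
└────┴────┴────┴────┘        
Moves: 6                     
                             


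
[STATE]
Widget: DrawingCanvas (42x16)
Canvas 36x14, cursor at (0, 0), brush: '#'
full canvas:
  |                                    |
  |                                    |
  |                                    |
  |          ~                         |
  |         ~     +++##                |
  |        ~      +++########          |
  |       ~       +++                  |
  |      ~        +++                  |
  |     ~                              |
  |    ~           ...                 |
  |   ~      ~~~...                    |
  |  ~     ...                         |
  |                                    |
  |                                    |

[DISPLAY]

+                                         
                                          
                                          
          ~                               
         ~     +++##                      
        ~      +++########                
       ~       +++                        
      ~        +++                        
     ~                                    
    ~           ...                       
   ~      ~~~...                          
  ~     ...                               
                                          
                                          
                                          
                                          


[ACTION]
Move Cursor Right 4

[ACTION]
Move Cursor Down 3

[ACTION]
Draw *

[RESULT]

                                          
                                          
                                          
    *     ~                               
         ~     +++##                      
        ~      +++########                
       ~       +++                        
      ~        +++                        
     ~                                    
    ~           ...                       
   ~      ~~~...                          
  ~     ...                               
                                          
                                          
                                          
                                          


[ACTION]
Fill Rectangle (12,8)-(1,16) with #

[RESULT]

                                          
        #########                         
        #########                         
    *   #########                         
        #########+##                      
        #########+########                
       ~#########+                        
      ~ #########+                        
     ~  #########                         
    ~   #########..                       
   ~    #########                         
  ~     #########                         
        #########                         
                                          
                                          
                                          


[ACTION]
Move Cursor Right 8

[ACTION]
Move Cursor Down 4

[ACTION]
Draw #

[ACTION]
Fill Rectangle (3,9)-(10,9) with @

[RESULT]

                                          
        #########                         
        #########                         
    *   #@#######                         
        #@#######+##                      
        #@#######+########                
       ~#@#######+                        
      ~ #@#######+                        
     ~  #@#######                         
    ~   #@#######..                       
   ~    #@#######                         
  ~     #########                         
        #########                         
                                          
                                          
                                          


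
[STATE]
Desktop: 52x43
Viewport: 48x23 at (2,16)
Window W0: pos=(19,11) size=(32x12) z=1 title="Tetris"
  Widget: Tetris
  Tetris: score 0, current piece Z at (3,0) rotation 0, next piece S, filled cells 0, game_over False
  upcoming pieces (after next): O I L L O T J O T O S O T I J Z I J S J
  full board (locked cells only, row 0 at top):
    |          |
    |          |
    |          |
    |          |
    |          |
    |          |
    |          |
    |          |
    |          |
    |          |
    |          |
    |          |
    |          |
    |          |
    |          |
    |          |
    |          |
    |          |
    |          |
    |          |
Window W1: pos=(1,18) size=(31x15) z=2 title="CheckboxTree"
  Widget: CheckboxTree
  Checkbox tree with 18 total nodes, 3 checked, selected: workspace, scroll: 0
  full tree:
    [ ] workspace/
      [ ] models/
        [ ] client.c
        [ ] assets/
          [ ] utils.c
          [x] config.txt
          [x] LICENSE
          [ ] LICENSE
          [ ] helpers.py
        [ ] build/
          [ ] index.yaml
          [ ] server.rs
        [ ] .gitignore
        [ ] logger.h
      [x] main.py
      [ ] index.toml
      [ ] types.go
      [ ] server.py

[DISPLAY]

                 ┃          │░░                 
                 ┃          │                   
━━━━━━━━━━━━━━━━━━━━━━━━━━━━━┓                  
 CheckboxTree                ┃                  
─────────────────────────────┨core:             
>[-] workspace/              ┃                  
   [-] models/               ┃━━━━━━━━━━━━━━━━━━
     [ ] client.c            ┃                  
     [-] assets/             ┃                  
       [ ] utils.c           ┃                  
       [x] config.txt        ┃                  
       [x] LICENSE           ┃                  
       [ ] LICENSE           ┃                  
       [ ] helpers.py        ┃                  
     [ ] build/              ┃                  
       [ ] index.yaml        ┃                  
━━━━━━━━━━━━━━━━━━━━━━━━━━━━━┛                  
                                                
                                                
                                                
                                                
                                                
                                                


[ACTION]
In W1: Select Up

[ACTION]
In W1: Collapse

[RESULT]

                 ┃          │░░                 
                 ┃          │                   
━━━━━━━━━━━━━━━━━━━━━━━━━━━━━┓                  
 CheckboxTree                ┃                  
─────────────────────────────┨core:             
>[-] workspace/              ┃                  
                             ┃━━━━━━━━━━━━━━━━━━
                             ┃                  
                             ┃                  
                             ┃                  
                             ┃                  
                             ┃                  
                             ┃                  
                             ┃                  
                             ┃                  
                             ┃                  
━━━━━━━━━━━━━━━━━━━━━━━━━━━━━┛                  
                                                
                                                
                                                
                                                
                                                
                                                


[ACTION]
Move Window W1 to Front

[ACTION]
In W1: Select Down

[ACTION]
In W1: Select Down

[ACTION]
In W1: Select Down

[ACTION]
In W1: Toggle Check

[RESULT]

                 ┃          │░░                 
                 ┃          │                   
━━━━━━━━━━━━━━━━━━━━━━━━━━━━━┓                  
 CheckboxTree                ┃                  
─────────────────────────────┨core:             
>[x] workspace/              ┃                  
                             ┃━━━━━━━━━━━━━━━━━━
                             ┃                  
                             ┃                  
                             ┃                  
                             ┃                  
                             ┃                  
                             ┃                  
                             ┃                  
                             ┃                  
                             ┃                  
━━━━━━━━━━━━━━━━━━━━━━━━━━━━━┛                  
                                                
                                                
                                                
                                                
                                                
                                                


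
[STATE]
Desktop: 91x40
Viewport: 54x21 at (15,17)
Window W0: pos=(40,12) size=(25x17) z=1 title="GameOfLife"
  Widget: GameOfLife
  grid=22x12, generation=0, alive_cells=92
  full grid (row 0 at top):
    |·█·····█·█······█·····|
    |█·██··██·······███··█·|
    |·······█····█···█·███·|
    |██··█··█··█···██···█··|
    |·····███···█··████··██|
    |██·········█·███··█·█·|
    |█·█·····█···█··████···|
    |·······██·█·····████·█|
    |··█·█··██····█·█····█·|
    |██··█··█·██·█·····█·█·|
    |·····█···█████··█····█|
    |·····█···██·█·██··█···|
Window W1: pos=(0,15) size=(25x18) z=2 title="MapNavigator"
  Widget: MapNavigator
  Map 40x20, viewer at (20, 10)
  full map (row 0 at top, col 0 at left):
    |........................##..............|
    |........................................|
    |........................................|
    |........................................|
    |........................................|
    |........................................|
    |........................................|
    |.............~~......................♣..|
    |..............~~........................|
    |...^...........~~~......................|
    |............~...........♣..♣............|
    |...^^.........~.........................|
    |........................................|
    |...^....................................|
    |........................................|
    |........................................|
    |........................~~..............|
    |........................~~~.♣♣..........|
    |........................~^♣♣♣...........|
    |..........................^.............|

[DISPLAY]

─────────┨               ┃█·██··██·······███··█· ┃    
.........┃               ┃·······█····█···█·███· ┃    
.........┃               ┃██··█··█··█···██···█·· ┃    
.........┃               ┃·····███···█··████··██ ┃    
.........┃               ┃██·········█·███··█·█· ┃    
.........┃               ┃█·█·····█···█··████··· ┃    
.........┃               ┃·······██·█·····████·█ ┃    
.........┃               ┃··█·█··██····█·█····█· ┃    
.♣..♣....┃               ┃██··█··█·██·█·····█·█· ┃    
.........┃               ┃·····█···█████··█····█ ┃    
.........┃               ┃·····█···██·█·██··█··· ┃    
.........┃               ┗━━━━━━━━━━━━━━━━━━━━━━━┛    
.........┃                                            
.........┃                                            
.~~......┃                                            
━━━━━━━━━┛                                            
                                                      
                                                      
                                                      
                                                      
                                                      


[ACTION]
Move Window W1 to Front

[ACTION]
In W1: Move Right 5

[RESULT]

─────────┨               ┃█·██··██·······███··█· ┃    
.........┃               ┃·······█····█···█·███· ┃    
.........┃               ┃██··█··█··█···██···█·· ┃    
.........┃               ┃·····███···█··████··██ ┃    
.........┃               ┃██·········█·███··█·█· ┃    
.........┃               ┃█·█·····█···█··████··· ┃    
.........┃               ┃·······██·█·····████·█ ┃    
.........┃               ┃··█·█··██····█·█····█· ┃    
.........┃               ┃██··█··█·██·█·····█·█· ┃    
.........┃               ┃·····█···█████··█····█ ┃    
.........┃               ┃·····█···██·█·██··█··· ┃    
.........┃               ┗━━━━━━━━━━━━━━━━━━━━━━━┛    
.........┃                                            
.........┃                                            
.........┃                                            
━━━━━━━━━┛                                            
                                                      
                                                      
                                                      
                                                      
                                                      


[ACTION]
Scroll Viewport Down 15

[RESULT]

.........┃               ┃██··█··█··█···██···█·· ┃    
.........┃               ┃·····███···█··████··██ ┃    
.........┃               ┃██·········█·███··█·█· ┃    
.........┃               ┃█·█·····█···█··████··· ┃    
.........┃               ┃·······██·█·····████·█ ┃    
.........┃               ┃··█·█··██····█·█····█· ┃    
.........┃               ┃██··█··█·██·█·····█·█· ┃    
.........┃               ┃·····█···█████··█····█ ┃    
.........┃               ┃·····█···██·█·██··█··· ┃    
.........┃               ┗━━━━━━━━━━━━━━━━━━━━━━━┛    
.........┃                                            
.........┃                                            
.........┃                                            
━━━━━━━━━┛                                            
                                                      
                                                      
                                                      
                                                      
                                                      
                                                      
                                                      


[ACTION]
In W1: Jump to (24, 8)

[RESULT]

.........┃               ┃██··█··█··█···██···█·· ┃    
.........┃               ┃·····███···█··████··██ ┃    
.........┃               ┃██·········█·███··█·█· ┃    
.........┃               ┃█·█·····█···█··████··· ┃    
.........┃               ┃·······██·█·····████·█ ┃    
.........┃               ┃··█·█··██····█·█····█· ┃    
.........┃               ┃██··█··█·██·█·····█·█· ┃    
.........┃               ┃·····█···█████··█····█ ┃    
♣........┃               ┃·····█···██·█·██··█··· ┃    
.........┃               ┗━━━━━━━━━━━━━━━━━━━━━━━┛    
.........┃                                            
.........┃                                            
.........┃                                            
━━━━━━━━━┛                                            
                                                      
                                                      
                                                      
                                                      
                                                      
                                                      
                                                      


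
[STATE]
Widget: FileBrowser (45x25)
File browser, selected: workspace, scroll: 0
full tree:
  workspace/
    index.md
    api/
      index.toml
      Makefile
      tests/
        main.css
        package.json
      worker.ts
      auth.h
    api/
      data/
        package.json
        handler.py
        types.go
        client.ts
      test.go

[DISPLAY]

> [-] workspace/                             
    index.md                                 
    [+] api/                                 
    [+] api/                                 
                                             
                                             
                                             
                                             
                                             
                                             
                                             
                                             
                                             
                                             
                                             
                                             
                                             
                                             
                                             
                                             
                                             
                                             
                                             
                                             
                                             


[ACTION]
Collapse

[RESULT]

> [+] workspace/                             
                                             
                                             
                                             
                                             
                                             
                                             
                                             
                                             
                                             
                                             
                                             
                                             
                                             
                                             
                                             
                                             
                                             
                                             
                                             
                                             
                                             
                                             
                                             
                                             


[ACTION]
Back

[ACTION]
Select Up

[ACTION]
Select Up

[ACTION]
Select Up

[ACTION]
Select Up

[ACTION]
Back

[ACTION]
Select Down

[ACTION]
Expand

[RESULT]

> [-] workspace/                             
    index.md                                 
    [+] api/                                 
    [+] api/                                 
                                             
                                             
                                             
                                             
                                             
                                             
                                             
                                             
                                             
                                             
                                             
                                             
                                             
                                             
                                             
                                             
                                             
                                             
                                             
                                             
                                             


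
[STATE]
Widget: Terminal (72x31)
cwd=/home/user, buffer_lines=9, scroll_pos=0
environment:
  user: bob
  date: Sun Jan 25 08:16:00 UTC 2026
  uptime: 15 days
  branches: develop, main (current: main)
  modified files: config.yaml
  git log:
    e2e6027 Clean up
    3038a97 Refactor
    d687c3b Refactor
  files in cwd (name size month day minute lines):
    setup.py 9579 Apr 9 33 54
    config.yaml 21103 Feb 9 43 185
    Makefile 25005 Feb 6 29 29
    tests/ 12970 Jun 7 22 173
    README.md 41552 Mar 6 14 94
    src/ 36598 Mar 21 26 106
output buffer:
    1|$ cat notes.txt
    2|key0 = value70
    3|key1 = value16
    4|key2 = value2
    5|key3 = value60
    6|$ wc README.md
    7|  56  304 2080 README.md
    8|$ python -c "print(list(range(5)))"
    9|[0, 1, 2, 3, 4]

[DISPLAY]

$ cat notes.txt                                                         
key0 = value70                                                          
key1 = value16                                                          
key2 = value2                                                           
key3 = value60                                                          
$ wc README.md                                                          
  56  304 2080 README.md                                                
$ python -c "print(list(range(5)))"                                     
[0, 1, 2, 3, 4]                                                         
$ █                                                                     
                                                                        
                                                                        
                                                                        
                                                                        
                                                                        
                                                                        
                                                                        
                                                                        
                                                                        
                                                                        
                                                                        
                                                                        
                                                                        
                                                                        
                                                                        
                                                                        
                                                                        
                                                                        
                                                                        
                                                                        
                                                                        


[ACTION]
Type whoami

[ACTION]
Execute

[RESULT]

$ cat notes.txt                                                         
key0 = value70                                                          
key1 = value16                                                          
key2 = value2                                                           
key3 = value60                                                          
$ wc README.md                                                          
  56  304 2080 README.md                                                
$ python -c "print(list(range(5)))"                                     
[0, 1, 2, 3, 4]                                                         
$ whoami                                                                
bob                                                                     
$ █                                                                     
                                                                        
                                                                        
                                                                        
                                                                        
                                                                        
                                                                        
                                                                        
                                                                        
                                                                        
                                                                        
                                                                        
                                                                        
                                                                        
                                                                        
                                                                        
                                                                        
                                                                        
                                                                        
                                                                        


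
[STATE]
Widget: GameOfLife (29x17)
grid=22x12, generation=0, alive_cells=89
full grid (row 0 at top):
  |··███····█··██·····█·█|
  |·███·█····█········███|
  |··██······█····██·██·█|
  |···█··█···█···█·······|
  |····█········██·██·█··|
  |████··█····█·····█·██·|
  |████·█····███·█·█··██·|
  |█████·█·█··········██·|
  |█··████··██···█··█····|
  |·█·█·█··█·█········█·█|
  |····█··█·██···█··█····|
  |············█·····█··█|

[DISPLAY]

Gen: 0                       
··███····█··██·····█·█       
·███·█····█········███       
··██······█····██·██·█       
···█··█···█···█·······       
····█········██·██·█··       
████··█····█·····█·██·       
████·█····███·█·█··██·       
█████·█·█··········██·       
█··████··██···█··█····       
·█·█·█··█·█········█·█       
····█··█·██···█··█····       
············█·····█··█       
                             
                             
                             
                             


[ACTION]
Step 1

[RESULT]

Gen: 1                       
·█··█··············█·█       
·█·······███·········█       
·█·······███···█··██·█       
··███········██····██·       
·█··██·······█████·██·       
█····█····██··█··█····       
·····███··███········█       
······██·····█·█··███·       
█·····█·█·█·······██··       
··██···██··█······█···       
····█···████······█·█·       
······················       
                             
                             
                             
                             


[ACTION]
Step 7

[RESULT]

Gen: 8                       
····················█·       
···········█······██··       
···········█·█········       
··········████····██··       
··············█·······       
········█·····█··██···       
········█···███·······       
·······█···█·███·█····       
······███·█········██·       
······███··········█·█       
···········██····█··█·       
·················███··       
                             
                             
                             
                             


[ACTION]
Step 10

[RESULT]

Gen: 18                      
··········██··········       
·········█·█··········       
·········█············       
···········█··········       
······················       
······················       
·······█··············       
······█·█·············       
······█·█·······█·····       
·······█·········█··██       
················█···██       
······················       
                             
                             
                             
                             


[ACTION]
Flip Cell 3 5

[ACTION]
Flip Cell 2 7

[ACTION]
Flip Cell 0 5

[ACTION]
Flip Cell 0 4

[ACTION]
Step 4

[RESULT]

Gen: 22                      
··········█···········       
···········█··········       
·········██···········       
·········█············       
······················       
······················       
·······█··············       
······█·█·············       
······█·█·············       
·······█············██       
····················██       
······················       
                             
                             
                             
                             


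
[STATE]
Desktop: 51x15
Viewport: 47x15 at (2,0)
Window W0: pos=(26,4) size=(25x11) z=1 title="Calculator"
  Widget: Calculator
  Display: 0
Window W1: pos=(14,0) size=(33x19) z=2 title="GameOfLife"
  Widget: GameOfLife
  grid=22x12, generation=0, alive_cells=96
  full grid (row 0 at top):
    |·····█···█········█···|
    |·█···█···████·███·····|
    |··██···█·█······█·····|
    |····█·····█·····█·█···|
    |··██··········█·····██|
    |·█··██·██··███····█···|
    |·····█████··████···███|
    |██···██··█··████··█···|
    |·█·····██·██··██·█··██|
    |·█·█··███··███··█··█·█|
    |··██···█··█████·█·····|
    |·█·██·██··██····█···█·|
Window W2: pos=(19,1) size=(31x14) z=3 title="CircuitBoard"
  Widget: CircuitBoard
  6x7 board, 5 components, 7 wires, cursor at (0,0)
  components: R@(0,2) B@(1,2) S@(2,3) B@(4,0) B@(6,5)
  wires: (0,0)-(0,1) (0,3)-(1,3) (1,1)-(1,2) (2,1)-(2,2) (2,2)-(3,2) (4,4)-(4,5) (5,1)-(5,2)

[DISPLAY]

            ┏━━━━━━━━━━━━━━━━━━━━━━━━━━━━━━━┓  
            ┃ Gam┏━━━━━━━━━━━━━━━━━━━━━━━━━━━━━
            ┠────┃ CircuitBoard                
            ┃Gen:┠─────────────────────────────
            ┃····┃   0 1 2 3 4 5               
            ┃·█··┃0  [.]─ ·   R   ·            
            ┃··██┃                │            
            ┃····┃1       · ─ B   ·            
            ┃··██┃                             
            ┃·█··┃2       · ─ ·   S            
            ┃····┃            │                
            ┃██··┃3           ·                
            ┃·█··┃                             
            ┃·█·█┃4   B               · ─ ·    
            ┃··██┗━━━━━━━━━━━━━━━━━━━━━━━━━━━━━


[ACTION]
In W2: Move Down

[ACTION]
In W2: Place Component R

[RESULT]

            ┏━━━━━━━━━━━━━━━━━━━━━━━━━━━━━━━┓  
            ┃ Gam┏━━━━━━━━━━━━━━━━━━━━━━━━━━━━━
            ┠────┃ CircuitBoard                
            ┃Gen:┠─────────────────────────────
            ┃····┃   0 1 2 3 4 5               
            ┃·█··┃0   · ─ ·   R   ·            
            ┃··██┃                │            
            ┃····┃1  [R]  · ─ B   ·            
            ┃··██┃                             
            ┃·█··┃2       · ─ ·   S            
            ┃····┃            │                
            ┃██··┃3           ·                
            ┃·█··┃                             
            ┃·█·█┃4   B               · ─ ·    
            ┃··██┗━━━━━━━━━━━━━━━━━━━━━━━━━━━━━
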